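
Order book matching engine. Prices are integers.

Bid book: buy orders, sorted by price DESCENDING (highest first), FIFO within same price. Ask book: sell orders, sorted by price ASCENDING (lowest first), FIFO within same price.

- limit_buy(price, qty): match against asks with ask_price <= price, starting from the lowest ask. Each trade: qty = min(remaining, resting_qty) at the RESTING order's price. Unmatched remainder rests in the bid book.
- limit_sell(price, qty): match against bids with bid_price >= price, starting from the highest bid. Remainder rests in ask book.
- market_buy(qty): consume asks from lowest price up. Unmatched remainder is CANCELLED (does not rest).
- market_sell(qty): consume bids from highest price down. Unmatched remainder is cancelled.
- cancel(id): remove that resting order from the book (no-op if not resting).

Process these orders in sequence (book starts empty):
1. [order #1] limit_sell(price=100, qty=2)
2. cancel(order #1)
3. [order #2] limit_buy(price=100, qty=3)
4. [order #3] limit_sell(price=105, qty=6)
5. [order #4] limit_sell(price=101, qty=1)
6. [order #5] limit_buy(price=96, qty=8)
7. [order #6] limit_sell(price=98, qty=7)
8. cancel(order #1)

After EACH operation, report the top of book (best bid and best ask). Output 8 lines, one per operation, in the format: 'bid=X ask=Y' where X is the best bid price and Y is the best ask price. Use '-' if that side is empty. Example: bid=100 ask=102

Answer: bid=- ask=100
bid=- ask=-
bid=100 ask=-
bid=100 ask=105
bid=100 ask=101
bid=100 ask=101
bid=96 ask=98
bid=96 ask=98

Derivation:
After op 1 [order #1] limit_sell(price=100, qty=2): fills=none; bids=[-] asks=[#1:2@100]
After op 2 cancel(order #1): fills=none; bids=[-] asks=[-]
After op 3 [order #2] limit_buy(price=100, qty=3): fills=none; bids=[#2:3@100] asks=[-]
After op 4 [order #3] limit_sell(price=105, qty=6): fills=none; bids=[#2:3@100] asks=[#3:6@105]
After op 5 [order #4] limit_sell(price=101, qty=1): fills=none; bids=[#2:3@100] asks=[#4:1@101 #3:6@105]
After op 6 [order #5] limit_buy(price=96, qty=8): fills=none; bids=[#2:3@100 #5:8@96] asks=[#4:1@101 #3:6@105]
After op 7 [order #6] limit_sell(price=98, qty=7): fills=#2x#6:3@100; bids=[#5:8@96] asks=[#6:4@98 #4:1@101 #3:6@105]
After op 8 cancel(order #1): fills=none; bids=[#5:8@96] asks=[#6:4@98 #4:1@101 #3:6@105]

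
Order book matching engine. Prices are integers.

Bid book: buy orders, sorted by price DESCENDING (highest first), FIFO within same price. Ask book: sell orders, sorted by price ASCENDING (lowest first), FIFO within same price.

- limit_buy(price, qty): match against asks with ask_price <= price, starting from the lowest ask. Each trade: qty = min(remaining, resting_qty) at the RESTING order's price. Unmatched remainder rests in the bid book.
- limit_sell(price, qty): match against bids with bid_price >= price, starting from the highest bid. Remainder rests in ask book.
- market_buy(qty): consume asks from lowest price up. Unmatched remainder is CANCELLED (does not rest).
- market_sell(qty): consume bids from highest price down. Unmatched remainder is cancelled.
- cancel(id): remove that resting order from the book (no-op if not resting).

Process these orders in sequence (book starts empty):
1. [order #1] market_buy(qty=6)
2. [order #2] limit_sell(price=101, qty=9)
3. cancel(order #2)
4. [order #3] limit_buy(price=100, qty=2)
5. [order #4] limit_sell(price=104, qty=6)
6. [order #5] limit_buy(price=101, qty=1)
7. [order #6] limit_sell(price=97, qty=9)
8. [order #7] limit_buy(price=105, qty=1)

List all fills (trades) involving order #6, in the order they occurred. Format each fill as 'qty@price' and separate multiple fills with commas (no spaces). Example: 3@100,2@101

Answer: 1@101,2@100,1@97

Derivation:
After op 1 [order #1] market_buy(qty=6): fills=none; bids=[-] asks=[-]
After op 2 [order #2] limit_sell(price=101, qty=9): fills=none; bids=[-] asks=[#2:9@101]
After op 3 cancel(order #2): fills=none; bids=[-] asks=[-]
After op 4 [order #3] limit_buy(price=100, qty=2): fills=none; bids=[#3:2@100] asks=[-]
After op 5 [order #4] limit_sell(price=104, qty=6): fills=none; bids=[#3:2@100] asks=[#4:6@104]
After op 6 [order #5] limit_buy(price=101, qty=1): fills=none; bids=[#5:1@101 #3:2@100] asks=[#4:6@104]
After op 7 [order #6] limit_sell(price=97, qty=9): fills=#5x#6:1@101 #3x#6:2@100; bids=[-] asks=[#6:6@97 #4:6@104]
After op 8 [order #7] limit_buy(price=105, qty=1): fills=#7x#6:1@97; bids=[-] asks=[#6:5@97 #4:6@104]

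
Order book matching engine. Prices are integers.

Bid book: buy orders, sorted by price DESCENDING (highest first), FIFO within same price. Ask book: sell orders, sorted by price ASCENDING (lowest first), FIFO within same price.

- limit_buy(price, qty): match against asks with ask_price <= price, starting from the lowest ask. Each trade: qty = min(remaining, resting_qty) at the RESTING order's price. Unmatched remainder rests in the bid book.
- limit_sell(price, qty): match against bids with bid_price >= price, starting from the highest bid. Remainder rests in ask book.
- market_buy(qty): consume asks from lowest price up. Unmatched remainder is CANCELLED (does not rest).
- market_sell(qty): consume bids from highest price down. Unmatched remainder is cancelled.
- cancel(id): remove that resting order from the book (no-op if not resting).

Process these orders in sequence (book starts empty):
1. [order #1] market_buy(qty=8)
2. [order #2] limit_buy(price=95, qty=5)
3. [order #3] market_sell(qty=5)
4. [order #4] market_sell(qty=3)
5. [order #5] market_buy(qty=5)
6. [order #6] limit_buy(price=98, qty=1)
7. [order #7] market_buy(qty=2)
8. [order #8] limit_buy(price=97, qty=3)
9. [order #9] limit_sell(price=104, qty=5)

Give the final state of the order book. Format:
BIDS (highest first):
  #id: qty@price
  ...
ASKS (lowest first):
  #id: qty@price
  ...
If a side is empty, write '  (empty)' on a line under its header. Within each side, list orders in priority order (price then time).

After op 1 [order #1] market_buy(qty=8): fills=none; bids=[-] asks=[-]
After op 2 [order #2] limit_buy(price=95, qty=5): fills=none; bids=[#2:5@95] asks=[-]
After op 3 [order #3] market_sell(qty=5): fills=#2x#3:5@95; bids=[-] asks=[-]
After op 4 [order #4] market_sell(qty=3): fills=none; bids=[-] asks=[-]
After op 5 [order #5] market_buy(qty=5): fills=none; bids=[-] asks=[-]
After op 6 [order #6] limit_buy(price=98, qty=1): fills=none; bids=[#6:1@98] asks=[-]
After op 7 [order #7] market_buy(qty=2): fills=none; bids=[#6:1@98] asks=[-]
After op 8 [order #8] limit_buy(price=97, qty=3): fills=none; bids=[#6:1@98 #8:3@97] asks=[-]
After op 9 [order #9] limit_sell(price=104, qty=5): fills=none; bids=[#6:1@98 #8:3@97] asks=[#9:5@104]

Answer: BIDS (highest first):
  #6: 1@98
  #8: 3@97
ASKS (lowest first):
  #9: 5@104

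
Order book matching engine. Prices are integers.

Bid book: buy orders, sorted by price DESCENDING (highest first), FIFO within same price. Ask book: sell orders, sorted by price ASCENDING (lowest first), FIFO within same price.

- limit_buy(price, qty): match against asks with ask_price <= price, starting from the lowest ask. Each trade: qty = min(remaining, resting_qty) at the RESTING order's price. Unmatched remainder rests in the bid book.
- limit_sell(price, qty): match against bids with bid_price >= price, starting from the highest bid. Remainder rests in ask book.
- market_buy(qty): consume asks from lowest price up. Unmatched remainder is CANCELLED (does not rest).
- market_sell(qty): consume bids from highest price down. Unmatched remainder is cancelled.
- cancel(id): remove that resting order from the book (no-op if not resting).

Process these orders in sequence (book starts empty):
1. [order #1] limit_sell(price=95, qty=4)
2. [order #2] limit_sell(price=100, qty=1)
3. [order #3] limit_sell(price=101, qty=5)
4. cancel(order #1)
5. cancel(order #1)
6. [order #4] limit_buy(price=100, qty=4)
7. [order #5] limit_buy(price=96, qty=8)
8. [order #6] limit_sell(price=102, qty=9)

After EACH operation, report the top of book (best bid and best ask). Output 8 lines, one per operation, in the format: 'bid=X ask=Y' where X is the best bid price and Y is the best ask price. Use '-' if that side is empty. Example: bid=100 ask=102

Answer: bid=- ask=95
bid=- ask=95
bid=- ask=95
bid=- ask=100
bid=- ask=100
bid=100 ask=101
bid=100 ask=101
bid=100 ask=101

Derivation:
After op 1 [order #1] limit_sell(price=95, qty=4): fills=none; bids=[-] asks=[#1:4@95]
After op 2 [order #2] limit_sell(price=100, qty=1): fills=none; bids=[-] asks=[#1:4@95 #2:1@100]
After op 3 [order #3] limit_sell(price=101, qty=5): fills=none; bids=[-] asks=[#1:4@95 #2:1@100 #3:5@101]
After op 4 cancel(order #1): fills=none; bids=[-] asks=[#2:1@100 #3:5@101]
After op 5 cancel(order #1): fills=none; bids=[-] asks=[#2:1@100 #3:5@101]
After op 6 [order #4] limit_buy(price=100, qty=4): fills=#4x#2:1@100; bids=[#4:3@100] asks=[#3:5@101]
After op 7 [order #5] limit_buy(price=96, qty=8): fills=none; bids=[#4:3@100 #5:8@96] asks=[#3:5@101]
After op 8 [order #6] limit_sell(price=102, qty=9): fills=none; bids=[#4:3@100 #5:8@96] asks=[#3:5@101 #6:9@102]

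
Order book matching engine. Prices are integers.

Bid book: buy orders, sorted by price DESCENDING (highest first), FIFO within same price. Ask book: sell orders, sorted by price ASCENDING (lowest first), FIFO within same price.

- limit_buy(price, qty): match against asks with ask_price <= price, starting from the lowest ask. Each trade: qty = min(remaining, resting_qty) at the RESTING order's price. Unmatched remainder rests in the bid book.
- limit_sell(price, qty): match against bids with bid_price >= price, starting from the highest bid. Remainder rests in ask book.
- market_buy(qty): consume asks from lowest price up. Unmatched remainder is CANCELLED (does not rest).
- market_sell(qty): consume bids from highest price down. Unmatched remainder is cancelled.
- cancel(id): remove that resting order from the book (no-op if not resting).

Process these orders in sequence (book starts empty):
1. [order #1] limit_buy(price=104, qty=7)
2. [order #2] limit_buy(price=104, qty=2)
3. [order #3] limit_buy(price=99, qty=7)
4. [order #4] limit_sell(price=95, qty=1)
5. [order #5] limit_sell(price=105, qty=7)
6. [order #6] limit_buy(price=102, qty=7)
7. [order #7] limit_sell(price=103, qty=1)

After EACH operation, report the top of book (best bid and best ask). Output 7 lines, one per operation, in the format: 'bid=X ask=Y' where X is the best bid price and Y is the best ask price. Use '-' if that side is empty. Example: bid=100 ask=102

After op 1 [order #1] limit_buy(price=104, qty=7): fills=none; bids=[#1:7@104] asks=[-]
After op 2 [order #2] limit_buy(price=104, qty=2): fills=none; bids=[#1:7@104 #2:2@104] asks=[-]
After op 3 [order #3] limit_buy(price=99, qty=7): fills=none; bids=[#1:7@104 #2:2@104 #3:7@99] asks=[-]
After op 4 [order #4] limit_sell(price=95, qty=1): fills=#1x#4:1@104; bids=[#1:6@104 #2:2@104 #3:7@99] asks=[-]
After op 5 [order #5] limit_sell(price=105, qty=7): fills=none; bids=[#1:6@104 #2:2@104 #3:7@99] asks=[#5:7@105]
After op 6 [order #6] limit_buy(price=102, qty=7): fills=none; bids=[#1:6@104 #2:2@104 #6:7@102 #3:7@99] asks=[#5:7@105]
After op 7 [order #7] limit_sell(price=103, qty=1): fills=#1x#7:1@104; bids=[#1:5@104 #2:2@104 #6:7@102 #3:7@99] asks=[#5:7@105]

Answer: bid=104 ask=-
bid=104 ask=-
bid=104 ask=-
bid=104 ask=-
bid=104 ask=105
bid=104 ask=105
bid=104 ask=105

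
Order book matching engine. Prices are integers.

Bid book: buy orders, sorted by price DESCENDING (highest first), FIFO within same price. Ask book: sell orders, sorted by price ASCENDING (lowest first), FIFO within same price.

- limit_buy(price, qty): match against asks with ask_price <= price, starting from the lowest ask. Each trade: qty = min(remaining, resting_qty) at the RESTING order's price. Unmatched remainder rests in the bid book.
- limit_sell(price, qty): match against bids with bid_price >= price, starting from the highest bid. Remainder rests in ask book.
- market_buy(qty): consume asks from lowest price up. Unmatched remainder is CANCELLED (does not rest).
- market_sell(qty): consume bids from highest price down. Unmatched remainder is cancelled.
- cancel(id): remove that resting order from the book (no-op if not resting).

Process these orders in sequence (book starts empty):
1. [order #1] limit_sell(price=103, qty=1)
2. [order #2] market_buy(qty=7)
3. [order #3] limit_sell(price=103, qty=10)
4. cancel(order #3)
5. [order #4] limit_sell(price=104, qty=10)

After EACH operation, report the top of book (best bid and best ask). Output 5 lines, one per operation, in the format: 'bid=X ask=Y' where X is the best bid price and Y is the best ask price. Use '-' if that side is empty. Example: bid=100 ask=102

After op 1 [order #1] limit_sell(price=103, qty=1): fills=none; bids=[-] asks=[#1:1@103]
After op 2 [order #2] market_buy(qty=7): fills=#2x#1:1@103; bids=[-] asks=[-]
After op 3 [order #3] limit_sell(price=103, qty=10): fills=none; bids=[-] asks=[#3:10@103]
After op 4 cancel(order #3): fills=none; bids=[-] asks=[-]
After op 5 [order #4] limit_sell(price=104, qty=10): fills=none; bids=[-] asks=[#4:10@104]

Answer: bid=- ask=103
bid=- ask=-
bid=- ask=103
bid=- ask=-
bid=- ask=104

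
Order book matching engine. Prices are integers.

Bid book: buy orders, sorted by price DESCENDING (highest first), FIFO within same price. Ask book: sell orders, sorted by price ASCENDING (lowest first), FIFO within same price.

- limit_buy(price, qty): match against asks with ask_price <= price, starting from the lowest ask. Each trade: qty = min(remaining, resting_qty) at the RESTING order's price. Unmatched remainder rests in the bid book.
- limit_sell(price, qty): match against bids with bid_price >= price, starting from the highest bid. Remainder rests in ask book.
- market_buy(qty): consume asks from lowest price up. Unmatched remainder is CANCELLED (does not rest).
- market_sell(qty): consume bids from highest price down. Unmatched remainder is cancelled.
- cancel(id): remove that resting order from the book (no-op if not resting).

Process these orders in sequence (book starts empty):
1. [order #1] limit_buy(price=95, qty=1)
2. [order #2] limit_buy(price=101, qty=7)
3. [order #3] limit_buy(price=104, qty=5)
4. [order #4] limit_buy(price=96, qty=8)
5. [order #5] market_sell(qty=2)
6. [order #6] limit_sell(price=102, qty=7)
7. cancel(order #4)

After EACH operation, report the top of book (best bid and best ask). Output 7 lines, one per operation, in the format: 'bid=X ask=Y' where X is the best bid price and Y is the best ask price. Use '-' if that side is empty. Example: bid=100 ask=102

Answer: bid=95 ask=-
bid=101 ask=-
bid=104 ask=-
bid=104 ask=-
bid=104 ask=-
bid=101 ask=102
bid=101 ask=102

Derivation:
After op 1 [order #1] limit_buy(price=95, qty=1): fills=none; bids=[#1:1@95] asks=[-]
After op 2 [order #2] limit_buy(price=101, qty=7): fills=none; bids=[#2:7@101 #1:1@95] asks=[-]
After op 3 [order #3] limit_buy(price=104, qty=5): fills=none; bids=[#3:5@104 #2:7@101 #1:1@95] asks=[-]
After op 4 [order #4] limit_buy(price=96, qty=8): fills=none; bids=[#3:5@104 #2:7@101 #4:8@96 #1:1@95] asks=[-]
After op 5 [order #5] market_sell(qty=2): fills=#3x#5:2@104; bids=[#3:3@104 #2:7@101 #4:8@96 #1:1@95] asks=[-]
After op 6 [order #6] limit_sell(price=102, qty=7): fills=#3x#6:3@104; bids=[#2:7@101 #4:8@96 #1:1@95] asks=[#6:4@102]
After op 7 cancel(order #4): fills=none; bids=[#2:7@101 #1:1@95] asks=[#6:4@102]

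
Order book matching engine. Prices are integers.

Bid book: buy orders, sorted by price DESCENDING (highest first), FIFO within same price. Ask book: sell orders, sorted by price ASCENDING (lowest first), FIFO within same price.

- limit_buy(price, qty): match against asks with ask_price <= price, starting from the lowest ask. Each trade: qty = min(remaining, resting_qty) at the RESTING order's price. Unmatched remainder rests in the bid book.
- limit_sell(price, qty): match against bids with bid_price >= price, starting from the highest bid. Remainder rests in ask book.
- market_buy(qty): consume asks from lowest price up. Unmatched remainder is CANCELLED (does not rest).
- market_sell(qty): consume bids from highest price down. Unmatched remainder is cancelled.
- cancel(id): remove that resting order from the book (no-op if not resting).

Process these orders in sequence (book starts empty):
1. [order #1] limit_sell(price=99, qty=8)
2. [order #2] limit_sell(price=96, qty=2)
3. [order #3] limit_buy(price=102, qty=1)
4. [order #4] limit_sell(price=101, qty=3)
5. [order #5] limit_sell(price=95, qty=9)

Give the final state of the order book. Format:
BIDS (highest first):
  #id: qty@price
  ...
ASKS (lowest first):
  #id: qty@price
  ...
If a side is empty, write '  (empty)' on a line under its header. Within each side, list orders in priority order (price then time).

Answer: BIDS (highest first):
  (empty)
ASKS (lowest first):
  #5: 9@95
  #2: 1@96
  #1: 8@99
  #4: 3@101

Derivation:
After op 1 [order #1] limit_sell(price=99, qty=8): fills=none; bids=[-] asks=[#1:8@99]
After op 2 [order #2] limit_sell(price=96, qty=2): fills=none; bids=[-] asks=[#2:2@96 #1:8@99]
After op 3 [order #3] limit_buy(price=102, qty=1): fills=#3x#2:1@96; bids=[-] asks=[#2:1@96 #1:8@99]
After op 4 [order #4] limit_sell(price=101, qty=3): fills=none; bids=[-] asks=[#2:1@96 #1:8@99 #4:3@101]
After op 5 [order #5] limit_sell(price=95, qty=9): fills=none; bids=[-] asks=[#5:9@95 #2:1@96 #1:8@99 #4:3@101]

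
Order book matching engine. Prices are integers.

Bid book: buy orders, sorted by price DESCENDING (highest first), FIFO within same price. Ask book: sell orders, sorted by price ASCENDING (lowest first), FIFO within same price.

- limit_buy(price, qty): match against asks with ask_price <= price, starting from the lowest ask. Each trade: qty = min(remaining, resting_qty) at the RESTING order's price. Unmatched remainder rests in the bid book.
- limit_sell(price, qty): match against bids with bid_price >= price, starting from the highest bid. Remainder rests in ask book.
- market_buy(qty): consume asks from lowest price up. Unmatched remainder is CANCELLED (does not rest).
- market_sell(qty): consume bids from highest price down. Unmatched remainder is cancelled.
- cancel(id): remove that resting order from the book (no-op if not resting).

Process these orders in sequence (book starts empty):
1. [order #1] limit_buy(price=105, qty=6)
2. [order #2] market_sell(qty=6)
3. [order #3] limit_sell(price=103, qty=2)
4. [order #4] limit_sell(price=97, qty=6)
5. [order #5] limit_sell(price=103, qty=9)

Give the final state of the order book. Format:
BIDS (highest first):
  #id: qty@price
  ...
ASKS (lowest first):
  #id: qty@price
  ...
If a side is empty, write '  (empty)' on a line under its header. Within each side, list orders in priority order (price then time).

Answer: BIDS (highest first):
  (empty)
ASKS (lowest first):
  #4: 6@97
  #3: 2@103
  #5: 9@103

Derivation:
After op 1 [order #1] limit_buy(price=105, qty=6): fills=none; bids=[#1:6@105] asks=[-]
After op 2 [order #2] market_sell(qty=6): fills=#1x#2:6@105; bids=[-] asks=[-]
After op 3 [order #3] limit_sell(price=103, qty=2): fills=none; bids=[-] asks=[#3:2@103]
After op 4 [order #4] limit_sell(price=97, qty=6): fills=none; bids=[-] asks=[#4:6@97 #3:2@103]
After op 5 [order #5] limit_sell(price=103, qty=9): fills=none; bids=[-] asks=[#4:6@97 #3:2@103 #5:9@103]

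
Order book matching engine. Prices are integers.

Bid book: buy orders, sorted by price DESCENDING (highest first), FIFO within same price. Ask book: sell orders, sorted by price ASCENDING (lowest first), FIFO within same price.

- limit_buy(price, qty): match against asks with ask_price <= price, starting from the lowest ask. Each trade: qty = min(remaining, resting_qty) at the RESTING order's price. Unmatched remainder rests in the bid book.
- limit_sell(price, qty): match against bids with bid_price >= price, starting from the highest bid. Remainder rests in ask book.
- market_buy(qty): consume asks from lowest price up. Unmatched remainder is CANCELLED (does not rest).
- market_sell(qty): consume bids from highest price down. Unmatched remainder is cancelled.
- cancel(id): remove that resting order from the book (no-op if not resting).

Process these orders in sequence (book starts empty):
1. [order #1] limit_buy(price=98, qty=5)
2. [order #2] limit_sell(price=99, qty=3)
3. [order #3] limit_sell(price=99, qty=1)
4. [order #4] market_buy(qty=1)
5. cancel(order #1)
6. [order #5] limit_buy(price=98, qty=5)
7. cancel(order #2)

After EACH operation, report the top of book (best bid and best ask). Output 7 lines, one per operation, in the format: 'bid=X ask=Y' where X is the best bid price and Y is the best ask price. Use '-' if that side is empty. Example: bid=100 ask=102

Answer: bid=98 ask=-
bid=98 ask=99
bid=98 ask=99
bid=98 ask=99
bid=- ask=99
bid=98 ask=99
bid=98 ask=99

Derivation:
After op 1 [order #1] limit_buy(price=98, qty=5): fills=none; bids=[#1:5@98] asks=[-]
After op 2 [order #2] limit_sell(price=99, qty=3): fills=none; bids=[#1:5@98] asks=[#2:3@99]
After op 3 [order #3] limit_sell(price=99, qty=1): fills=none; bids=[#1:5@98] asks=[#2:3@99 #3:1@99]
After op 4 [order #4] market_buy(qty=1): fills=#4x#2:1@99; bids=[#1:5@98] asks=[#2:2@99 #3:1@99]
After op 5 cancel(order #1): fills=none; bids=[-] asks=[#2:2@99 #3:1@99]
After op 6 [order #5] limit_buy(price=98, qty=5): fills=none; bids=[#5:5@98] asks=[#2:2@99 #3:1@99]
After op 7 cancel(order #2): fills=none; bids=[#5:5@98] asks=[#3:1@99]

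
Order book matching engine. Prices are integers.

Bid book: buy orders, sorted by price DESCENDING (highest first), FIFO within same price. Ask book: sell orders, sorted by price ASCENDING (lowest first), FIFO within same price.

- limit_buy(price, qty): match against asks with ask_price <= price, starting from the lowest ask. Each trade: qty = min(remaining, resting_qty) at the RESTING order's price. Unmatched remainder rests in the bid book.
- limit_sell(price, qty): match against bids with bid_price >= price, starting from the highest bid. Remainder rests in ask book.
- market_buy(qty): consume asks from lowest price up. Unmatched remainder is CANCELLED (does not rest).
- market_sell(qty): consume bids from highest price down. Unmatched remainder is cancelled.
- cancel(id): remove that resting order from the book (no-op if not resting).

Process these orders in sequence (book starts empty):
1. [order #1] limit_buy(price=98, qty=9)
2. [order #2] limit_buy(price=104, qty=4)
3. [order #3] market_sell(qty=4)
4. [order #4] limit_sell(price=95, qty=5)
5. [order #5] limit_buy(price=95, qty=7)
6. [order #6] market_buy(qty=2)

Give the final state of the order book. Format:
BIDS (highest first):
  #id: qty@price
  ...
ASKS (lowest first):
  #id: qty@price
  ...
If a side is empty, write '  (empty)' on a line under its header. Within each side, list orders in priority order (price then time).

Answer: BIDS (highest first):
  #1: 4@98
  #5: 7@95
ASKS (lowest first):
  (empty)

Derivation:
After op 1 [order #1] limit_buy(price=98, qty=9): fills=none; bids=[#1:9@98] asks=[-]
After op 2 [order #2] limit_buy(price=104, qty=4): fills=none; bids=[#2:4@104 #1:9@98] asks=[-]
After op 3 [order #3] market_sell(qty=4): fills=#2x#3:4@104; bids=[#1:9@98] asks=[-]
After op 4 [order #4] limit_sell(price=95, qty=5): fills=#1x#4:5@98; bids=[#1:4@98] asks=[-]
After op 5 [order #5] limit_buy(price=95, qty=7): fills=none; bids=[#1:4@98 #5:7@95] asks=[-]
After op 6 [order #6] market_buy(qty=2): fills=none; bids=[#1:4@98 #5:7@95] asks=[-]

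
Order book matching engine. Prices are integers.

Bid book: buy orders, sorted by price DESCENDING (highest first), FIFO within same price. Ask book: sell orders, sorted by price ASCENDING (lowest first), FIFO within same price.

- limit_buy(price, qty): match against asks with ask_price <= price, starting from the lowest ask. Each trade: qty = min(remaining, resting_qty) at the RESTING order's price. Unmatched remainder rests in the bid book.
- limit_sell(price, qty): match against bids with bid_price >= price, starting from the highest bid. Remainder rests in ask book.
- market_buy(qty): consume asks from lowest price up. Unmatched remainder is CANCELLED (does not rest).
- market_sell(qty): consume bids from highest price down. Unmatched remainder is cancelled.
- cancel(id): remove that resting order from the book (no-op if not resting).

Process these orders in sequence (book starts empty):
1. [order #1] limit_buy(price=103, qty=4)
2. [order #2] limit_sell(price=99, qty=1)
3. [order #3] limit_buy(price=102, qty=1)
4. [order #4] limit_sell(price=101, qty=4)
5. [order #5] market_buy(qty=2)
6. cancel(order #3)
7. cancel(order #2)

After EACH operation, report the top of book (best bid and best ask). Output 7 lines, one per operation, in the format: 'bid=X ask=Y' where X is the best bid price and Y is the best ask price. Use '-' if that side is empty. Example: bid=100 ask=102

After op 1 [order #1] limit_buy(price=103, qty=4): fills=none; bids=[#1:4@103] asks=[-]
After op 2 [order #2] limit_sell(price=99, qty=1): fills=#1x#2:1@103; bids=[#1:3@103] asks=[-]
After op 3 [order #3] limit_buy(price=102, qty=1): fills=none; bids=[#1:3@103 #3:1@102] asks=[-]
After op 4 [order #4] limit_sell(price=101, qty=4): fills=#1x#4:3@103 #3x#4:1@102; bids=[-] asks=[-]
After op 5 [order #5] market_buy(qty=2): fills=none; bids=[-] asks=[-]
After op 6 cancel(order #3): fills=none; bids=[-] asks=[-]
After op 7 cancel(order #2): fills=none; bids=[-] asks=[-]

Answer: bid=103 ask=-
bid=103 ask=-
bid=103 ask=-
bid=- ask=-
bid=- ask=-
bid=- ask=-
bid=- ask=-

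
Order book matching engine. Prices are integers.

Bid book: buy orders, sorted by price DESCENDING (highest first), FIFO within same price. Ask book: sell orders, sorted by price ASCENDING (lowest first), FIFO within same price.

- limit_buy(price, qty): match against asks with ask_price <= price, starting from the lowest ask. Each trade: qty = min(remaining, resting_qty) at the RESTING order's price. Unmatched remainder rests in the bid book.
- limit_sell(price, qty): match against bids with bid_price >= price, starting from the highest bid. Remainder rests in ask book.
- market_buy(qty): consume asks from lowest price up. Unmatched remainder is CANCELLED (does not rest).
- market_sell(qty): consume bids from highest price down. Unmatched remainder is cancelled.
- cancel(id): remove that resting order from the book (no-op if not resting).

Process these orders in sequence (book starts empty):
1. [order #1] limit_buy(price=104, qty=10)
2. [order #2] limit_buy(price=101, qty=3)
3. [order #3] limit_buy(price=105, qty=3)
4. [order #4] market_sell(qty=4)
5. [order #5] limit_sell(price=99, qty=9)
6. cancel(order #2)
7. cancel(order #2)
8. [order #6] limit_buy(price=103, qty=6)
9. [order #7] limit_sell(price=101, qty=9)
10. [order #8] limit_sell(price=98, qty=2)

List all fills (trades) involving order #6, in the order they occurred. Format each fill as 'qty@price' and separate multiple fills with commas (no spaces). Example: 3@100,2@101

Answer: 6@103

Derivation:
After op 1 [order #1] limit_buy(price=104, qty=10): fills=none; bids=[#1:10@104] asks=[-]
After op 2 [order #2] limit_buy(price=101, qty=3): fills=none; bids=[#1:10@104 #2:3@101] asks=[-]
After op 3 [order #3] limit_buy(price=105, qty=3): fills=none; bids=[#3:3@105 #1:10@104 #2:3@101] asks=[-]
After op 4 [order #4] market_sell(qty=4): fills=#3x#4:3@105 #1x#4:1@104; bids=[#1:9@104 #2:3@101] asks=[-]
After op 5 [order #5] limit_sell(price=99, qty=9): fills=#1x#5:9@104; bids=[#2:3@101] asks=[-]
After op 6 cancel(order #2): fills=none; bids=[-] asks=[-]
After op 7 cancel(order #2): fills=none; bids=[-] asks=[-]
After op 8 [order #6] limit_buy(price=103, qty=6): fills=none; bids=[#6:6@103] asks=[-]
After op 9 [order #7] limit_sell(price=101, qty=9): fills=#6x#7:6@103; bids=[-] asks=[#7:3@101]
After op 10 [order #8] limit_sell(price=98, qty=2): fills=none; bids=[-] asks=[#8:2@98 #7:3@101]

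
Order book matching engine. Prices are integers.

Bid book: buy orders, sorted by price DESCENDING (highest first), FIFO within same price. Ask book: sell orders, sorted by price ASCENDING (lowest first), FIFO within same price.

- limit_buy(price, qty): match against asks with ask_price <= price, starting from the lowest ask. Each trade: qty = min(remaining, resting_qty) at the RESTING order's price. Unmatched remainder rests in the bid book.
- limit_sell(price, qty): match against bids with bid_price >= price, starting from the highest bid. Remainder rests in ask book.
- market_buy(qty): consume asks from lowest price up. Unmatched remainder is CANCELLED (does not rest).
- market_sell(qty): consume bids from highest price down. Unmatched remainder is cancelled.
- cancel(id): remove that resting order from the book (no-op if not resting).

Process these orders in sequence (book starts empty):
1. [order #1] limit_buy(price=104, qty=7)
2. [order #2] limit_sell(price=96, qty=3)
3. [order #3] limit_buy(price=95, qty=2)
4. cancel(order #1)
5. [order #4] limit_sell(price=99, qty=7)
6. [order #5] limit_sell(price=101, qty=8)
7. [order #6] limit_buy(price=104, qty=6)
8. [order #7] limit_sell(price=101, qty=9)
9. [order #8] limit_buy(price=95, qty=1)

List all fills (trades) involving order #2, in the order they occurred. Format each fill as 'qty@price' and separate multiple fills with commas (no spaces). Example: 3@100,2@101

After op 1 [order #1] limit_buy(price=104, qty=7): fills=none; bids=[#1:7@104] asks=[-]
After op 2 [order #2] limit_sell(price=96, qty=3): fills=#1x#2:3@104; bids=[#1:4@104] asks=[-]
After op 3 [order #3] limit_buy(price=95, qty=2): fills=none; bids=[#1:4@104 #3:2@95] asks=[-]
After op 4 cancel(order #1): fills=none; bids=[#3:2@95] asks=[-]
After op 5 [order #4] limit_sell(price=99, qty=7): fills=none; bids=[#3:2@95] asks=[#4:7@99]
After op 6 [order #5] limit_sell(price=101, qty=8): fills=none; bids=[#3:2@95] asks=[#4:7@99 #5:8@101]
After op 7 [order #6] limit_buy(price=104, qty=6): fills=#6x#4:6@99; bids=[#3:2@95] asks=[#4:1@99 #5:8@101]
After op 8 [order #7] limit_sell(price=101, qty=9): fills=none; bids=[#3:2@95] asks=[#4:1@99 #5:8@101 #7:9@101]
After op 9 [order #8] limit_buy(price=95, qty=1): fills=none; bids=[#3:2@95 #8:1@95] asks=[#4:1@99 #5:8@101 #7:9@101]

Answer: 3@104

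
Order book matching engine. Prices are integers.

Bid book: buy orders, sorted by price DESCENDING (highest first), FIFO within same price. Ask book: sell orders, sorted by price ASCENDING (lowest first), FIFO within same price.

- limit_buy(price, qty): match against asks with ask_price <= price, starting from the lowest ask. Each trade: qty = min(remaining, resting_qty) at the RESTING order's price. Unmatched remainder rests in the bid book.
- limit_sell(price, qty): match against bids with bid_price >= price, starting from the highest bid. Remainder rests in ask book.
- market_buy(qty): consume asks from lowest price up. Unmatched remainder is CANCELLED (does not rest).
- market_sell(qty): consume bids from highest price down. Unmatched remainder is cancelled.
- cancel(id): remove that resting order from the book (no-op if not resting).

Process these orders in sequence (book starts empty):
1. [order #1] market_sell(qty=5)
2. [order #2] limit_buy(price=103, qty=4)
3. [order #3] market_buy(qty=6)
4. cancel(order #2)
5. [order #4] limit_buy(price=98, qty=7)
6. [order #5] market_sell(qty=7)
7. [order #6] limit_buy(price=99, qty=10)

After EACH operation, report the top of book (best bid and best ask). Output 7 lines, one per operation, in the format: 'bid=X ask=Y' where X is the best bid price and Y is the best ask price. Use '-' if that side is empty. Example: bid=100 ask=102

After op 1 [order #1] market_sell(qty=5): fills=none; bids=[-] asks=[-]
After op 2 [order #2] limit_buy(price=103, qty=4): fills=none; bids=[#2:4@103] asks=[-]
After op 3 [order #3] market_buy(qty=6): fills=none; bids=[#2:4@103] asks=[-]
After op 4 cancel(order #2): fills=none; bids=[-] asks=[-]
After op 5 [order #4] limit_buy(price=98, qty=7): fills=none; bids=[#4:7@98] asks=[-]
After op 6 [order #5] market_sell(qty=7): fills=#4x#5:7@98; bids=[-] asks=[-]
After op 7 [order #6] limit_buy(price=99, qty=10): fills=none; bids=[#6:10@99] asks=[-]

Answer: bid=- ask=-
bid=103 ask=-
bid=103 ask=-
bid=- ask=-
bid=98 ask=-
bid=- ask=-
bid=99 ask=-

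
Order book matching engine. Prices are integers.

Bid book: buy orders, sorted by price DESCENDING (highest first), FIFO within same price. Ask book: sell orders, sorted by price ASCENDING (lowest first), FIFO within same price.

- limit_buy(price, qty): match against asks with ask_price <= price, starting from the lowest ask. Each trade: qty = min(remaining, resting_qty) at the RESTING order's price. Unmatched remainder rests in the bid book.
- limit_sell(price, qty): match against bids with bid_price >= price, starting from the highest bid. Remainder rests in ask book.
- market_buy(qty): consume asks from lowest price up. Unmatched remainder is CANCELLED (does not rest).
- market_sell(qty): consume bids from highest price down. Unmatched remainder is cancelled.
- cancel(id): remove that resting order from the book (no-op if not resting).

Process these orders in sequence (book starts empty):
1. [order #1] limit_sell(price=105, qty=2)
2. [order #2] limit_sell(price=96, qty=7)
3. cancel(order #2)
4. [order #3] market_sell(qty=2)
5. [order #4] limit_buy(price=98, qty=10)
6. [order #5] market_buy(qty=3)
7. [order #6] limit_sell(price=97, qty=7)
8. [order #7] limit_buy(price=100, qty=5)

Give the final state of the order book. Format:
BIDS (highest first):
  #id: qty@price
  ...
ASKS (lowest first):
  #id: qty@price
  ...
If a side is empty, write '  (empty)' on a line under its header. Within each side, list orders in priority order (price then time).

After op 1 [order #1] limit_sell(price=105, qty=2): fills=none; bids=[-] asks=[#1:2@105]
After op 2 [order #2] limit_sell(price=96, qty=7): fills=none; bids=[-] asks=[#2:7@96 #1:2@105]
After op 3 cancel(order #2): fills=none; bids=[-] asks=[#1:2@105]
After op 4 [order #3] market_sell(qty=2): fills=none; bids=[-] asks=[#1:2@105]
After op 5 [order #4] limit_buy(price=98, qty=10): fills=none; bids=[#4:10@98] asks=[#1:2@105]
After op 6 [order #5] market_buy(qty=3): fills=#5x#1:2@105; bids=[#4:10@98] asks=[-]
After op 7 [order #6] limit_sell(price=97, qty=7): fills=#4x#6:7@98; bids=[#4:3@98] asks=[-]
After op 8 [order #7] limit_buy(price=100, qty=5): fills=none; bids=[#7:5@100 #4:3@98] asks=[-]

Answer: BIDS (highest first):
  #7: 5@100
  #4: 3@98
ASKS (lowest first):
  (empty)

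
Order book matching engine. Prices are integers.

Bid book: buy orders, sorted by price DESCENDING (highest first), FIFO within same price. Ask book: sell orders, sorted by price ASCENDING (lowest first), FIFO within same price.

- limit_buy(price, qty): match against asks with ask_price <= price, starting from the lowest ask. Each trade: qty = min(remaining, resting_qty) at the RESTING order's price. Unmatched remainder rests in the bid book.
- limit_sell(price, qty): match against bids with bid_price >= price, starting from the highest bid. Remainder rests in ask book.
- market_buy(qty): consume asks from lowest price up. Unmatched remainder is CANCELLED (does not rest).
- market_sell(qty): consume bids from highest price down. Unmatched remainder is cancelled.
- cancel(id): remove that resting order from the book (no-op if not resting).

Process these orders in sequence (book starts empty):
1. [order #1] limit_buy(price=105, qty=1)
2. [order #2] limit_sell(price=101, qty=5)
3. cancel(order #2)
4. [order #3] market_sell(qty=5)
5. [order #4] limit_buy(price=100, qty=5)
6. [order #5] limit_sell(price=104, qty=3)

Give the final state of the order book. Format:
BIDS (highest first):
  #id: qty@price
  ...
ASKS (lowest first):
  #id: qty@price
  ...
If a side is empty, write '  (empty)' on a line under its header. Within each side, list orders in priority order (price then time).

Answer: BIDS (highest first):
  #4: 5@100
ASKS (lowest first):
  #5: 3@104

Derivation:
After op 1 [order #1] limit_buy(price=105, qty=1): fills=none; bids=[#1:1@105] asks=[-]
After op 2 [order #2] limit_sell(price=101, qty=5): fills=#1x#2:1@105; bids=[-] asks=[#2:4@101]
After op 3 cancel(order #2): fills=none; bids=[-] asks=[-]
After op 4 [order #3] market_sell(qty=5): fills=none; bids=[-] asks=[-]
After op 5 [order #4] limit_buy(price=100, qty=5): fills=none; bids=[#4:5@100] asks=[-]
After op 6 [order #5] limit_sell(price=104, qty=3): fills=none; bids=[#4:5@100] asks=[#5:3@104]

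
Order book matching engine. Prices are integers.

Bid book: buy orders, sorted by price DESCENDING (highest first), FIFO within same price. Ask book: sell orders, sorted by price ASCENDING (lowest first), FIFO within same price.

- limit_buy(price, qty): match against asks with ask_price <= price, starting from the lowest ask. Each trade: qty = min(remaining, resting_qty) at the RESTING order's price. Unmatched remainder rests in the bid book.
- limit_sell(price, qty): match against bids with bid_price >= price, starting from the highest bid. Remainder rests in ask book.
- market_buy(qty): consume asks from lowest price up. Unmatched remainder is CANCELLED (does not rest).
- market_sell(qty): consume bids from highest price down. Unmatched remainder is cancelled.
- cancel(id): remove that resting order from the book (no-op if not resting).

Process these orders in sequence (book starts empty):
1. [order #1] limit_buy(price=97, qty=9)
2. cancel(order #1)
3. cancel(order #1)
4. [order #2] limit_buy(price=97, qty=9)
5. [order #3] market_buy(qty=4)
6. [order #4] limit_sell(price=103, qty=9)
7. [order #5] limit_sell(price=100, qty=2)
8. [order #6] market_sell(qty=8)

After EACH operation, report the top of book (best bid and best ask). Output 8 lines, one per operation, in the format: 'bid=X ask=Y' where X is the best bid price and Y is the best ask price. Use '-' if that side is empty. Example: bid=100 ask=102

Answer: bid=97 ask=-
bid=- ask=-
bid=- ask=-
bid=97 ask=-
bid=97 ask=-
bid=97 ask=103
bid=97 ask=100
bid=97 ask=100

Derivation:
After op 1 [order #1] limit_buy(price=97, qty=9): fills=none; bids=[#1:9@97] asks=[-]
After op 2 cancel(order #1): fills=none; bids=[-] asks=[-]
After op 3 cancel(order #1): fills=none; bids=[-] asks=[-]
After op 4 [order #2] limit_buy(price=97, qty=9): fills=none; bids=[#2:9@97] asks=[-]
After op 5 [order #3] market_buy(qty=4): fills=none; bids=[#2:9@97] asks=[-]
After op 6 [order #4] limit_sell(price=103, qty=9): fills=none; bids=[#2:9@97] asks=[#4:9@103]
After op 7 [order #5] limit_sell(price=100, qty=2): fills=none; bids=[#2:9@97] asks=[#5:2@100 #4:9@103]
After op 8 [order #6] market_sell(qty=8): fills=#2x#6:8@97; bids=[#2:1@97] asks=[#5:2@100 #4:9@103]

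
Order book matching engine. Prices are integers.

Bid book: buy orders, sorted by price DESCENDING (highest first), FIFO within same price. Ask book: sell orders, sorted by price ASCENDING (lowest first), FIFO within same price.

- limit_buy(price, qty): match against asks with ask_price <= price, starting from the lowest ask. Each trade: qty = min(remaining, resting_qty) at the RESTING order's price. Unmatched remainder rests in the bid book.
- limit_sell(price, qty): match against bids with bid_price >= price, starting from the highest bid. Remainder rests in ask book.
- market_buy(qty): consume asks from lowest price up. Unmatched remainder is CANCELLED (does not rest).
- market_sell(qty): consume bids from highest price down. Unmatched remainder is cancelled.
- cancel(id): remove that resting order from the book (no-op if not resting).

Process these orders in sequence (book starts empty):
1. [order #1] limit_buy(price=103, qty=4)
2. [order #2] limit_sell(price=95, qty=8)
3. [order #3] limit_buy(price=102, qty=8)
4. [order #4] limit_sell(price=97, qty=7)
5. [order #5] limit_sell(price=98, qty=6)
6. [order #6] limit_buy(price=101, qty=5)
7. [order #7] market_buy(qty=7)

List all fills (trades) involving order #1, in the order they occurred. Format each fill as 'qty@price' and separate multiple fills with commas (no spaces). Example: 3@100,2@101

After op 1 [order #1] limit_buy(price=103, qty=4): fills=none; bids=[#1:4@103] asks=[-]
After op 2 [order #2] limit_sell(price=95, qty=8): fills=#1x#2:4@103; bids=[-] asks=[#2:4@95]
After op 3 [order #3] limit_buy(price=102, qty=8): fills=#3x#2:4@95; bids=[#3:4@102] asks=[-]
After op 4 [order #4] limit_sell(price=97, qty=7): fills=#3x#4:4@102; bids=[-] asks=[#4:3@97]
After op 5 [order #5] limit_sell(price=98, qty=6): fills=none; bids=[-] asks=[#4:3@97 #5:6@98]
After op 6 [order #6] limit_buy(price=101, qty=5): fills=#6x#4:3@97 #6x#5:2@98; bids=[-] asks=[#5:4@98]
After op 7 [order #7] market_buy(qty=7): fills=#7x#5:4@98; bids=[-] asks=[-]

Answer: 4@103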